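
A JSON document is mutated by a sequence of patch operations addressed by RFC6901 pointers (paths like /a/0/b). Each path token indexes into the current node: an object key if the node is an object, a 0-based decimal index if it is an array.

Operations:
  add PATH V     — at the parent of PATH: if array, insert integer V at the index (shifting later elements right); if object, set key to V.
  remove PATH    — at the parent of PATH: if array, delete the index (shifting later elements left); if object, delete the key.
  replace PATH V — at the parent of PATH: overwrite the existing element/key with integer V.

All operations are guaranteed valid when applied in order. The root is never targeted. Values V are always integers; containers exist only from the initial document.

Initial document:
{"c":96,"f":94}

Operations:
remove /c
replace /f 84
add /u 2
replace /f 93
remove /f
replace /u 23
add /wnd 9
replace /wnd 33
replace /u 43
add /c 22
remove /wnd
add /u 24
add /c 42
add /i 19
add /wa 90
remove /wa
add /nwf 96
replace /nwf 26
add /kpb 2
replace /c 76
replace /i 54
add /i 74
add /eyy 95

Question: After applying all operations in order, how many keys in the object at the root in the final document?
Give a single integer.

After op 1 (remove /c): {"f":94}
After op 2 (replace /f 84): {"f":84}
After op 3 (add /u 2): {"f":84,"u":2}
After op 4 (replace /f 93): {"f":93,"u":2}
After op 5 (remove /f): {"u":2}
After op 6 (replace /u 23): {"u":23}
After op 7 (add /wnd 9): {"u":23,"wnd":9}
After op 8 (replace /wnd 33): {"u":23,"wnd":33}
After op 9 (replace /u 43): {"u":43,"wnd":33}
After op 10 (add /c 22): {"c":22,"u":43,"wnd":33}
After op 11 (remove /wnd): {"c":22,"u":43}
After op 12 (add /u 24): {"c":22,"u":24}
After op 13 (add /c 42): {"c":42,"u":24}
After op 14 (add /i 19): {"c":42,"i":19,"u":24}
After op 15 (add /wa 90): {"c":42,"i":19,"u":24,"wa":90}
After op 16 (remove /wa): {"c":42,"i":19,"u":24}
After op 17 (add /nwf 96): {"c":42,"i":19,"nwf":96,"u":24}
After op 18 (replace /nwf 26): {"c":42,"i":19,"nwf":26,"u":24}
After op 19 (add /kpb 2): {"c":42,"i":19,"kpb":2,"nwf":26,"u":24}
After op 20 (replace /c 76): {"c":76,"i":19,"kpb":2,"nwf":26,"u":24}
After op 21 (replace /i 54): {"c":76,"i":54,"kpb":2,"nwf":26,"u":24}
After op 22 (add /i 74): {"c":76,"i":74,"kpb":2,"nwf":26,"u":24}
After op 23 (add /eyy 95): {"c":76,"eyy":95,"i":74,"kpb":2,"nwf":26,"u":24}
Size at the root: 6

Answer: 6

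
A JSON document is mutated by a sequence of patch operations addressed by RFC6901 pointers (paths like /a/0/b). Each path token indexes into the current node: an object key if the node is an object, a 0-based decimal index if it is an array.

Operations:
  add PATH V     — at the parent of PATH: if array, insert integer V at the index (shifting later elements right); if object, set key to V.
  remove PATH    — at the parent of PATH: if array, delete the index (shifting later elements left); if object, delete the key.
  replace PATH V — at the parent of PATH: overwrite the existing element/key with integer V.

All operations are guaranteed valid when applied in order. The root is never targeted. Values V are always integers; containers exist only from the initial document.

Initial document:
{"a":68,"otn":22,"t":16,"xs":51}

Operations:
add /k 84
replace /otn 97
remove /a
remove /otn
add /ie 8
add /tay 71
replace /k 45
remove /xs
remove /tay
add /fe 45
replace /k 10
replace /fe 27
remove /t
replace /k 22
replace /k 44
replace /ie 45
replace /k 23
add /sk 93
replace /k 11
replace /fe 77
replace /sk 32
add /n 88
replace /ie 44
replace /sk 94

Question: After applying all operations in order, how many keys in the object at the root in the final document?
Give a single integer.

After op 1 (add /k 84): {"a":68,"k":84,"otn":22,"t":16,"xs":51}
After op 2 (replace /otn 97): {"a":68,"k":84,"otn":97,"t":16,"xs":51}
After op 3 (remove /a): {"k":84,"otn":97,"t":16,"xs":51}
After op 4 (remove /otn): {"k":84,"t":16,"xs":51}
After op 5 (add /ie 8): {"ie":8,"k":84,"t":16,"xs":51}
After op 6 (add /tay 71): {"ie":8,"k":84,"t":16,"tay":71,"xs":51}
After op 7 (replace /k 45): {"ie":8,"k":45,"t":16,"tay":71,"xs":51}
After op 8 (remove /xs): {"ie":8,"k":45,"t":16,"tay":71}
After op 9 (remove /tay): {"ie":8,"k":45,"t":16}
After op 10 (add /fe 45): {"fe":45,"ie":8,"k":45,"t":16}
After op 11 (replace /k 10): {"fe":45,"ie":8,"k":10,"t":16}
After op 12 (replace /fe 27): {"fe":27,"ie":8,"k":10,"t":16}
After op 13 (remove /t): {"fe":27,"ie":8,"k":10}
After op 14 (replace /k 22): {"fe":27,"ie":8,"k":22}
After op 15 (replace /k 44): {"fe":27,"ie":8,"k":44}
After op 16 (replace /ie 45): {"fe":27,"ie":45,"k":44}
After op 17 (replace /k 23): {"fe":27,"ie":45,"k":23}
After op 18 (add /sk 93): {"fe":27,"ie":45,"k":23,"sk":93}
After op 19 (replace /k 11): {"fe":27,"ie":45,"k":11,"sk":93}
After op 20 (replace /fe 77): {"fe":77,"ie":45,"k":11,"sk":93}
After op 21 (replace /sk 32): {"fe":77,"ie":45,"k":11,"sk":32}
After op 22 (add /n 88): {"fe":77,"ie":45,"k":11,"n":88,"sk":32}
After op 23 (replace /ie 44): {"fe":77,"ie":44,"k":11,"n":88,"sk":32}
After op 24 (replace /sk 94): {"fe":77,"ie":44,"k":11,"n":88,"sk":94}
Size at the root: 5

Answer: 5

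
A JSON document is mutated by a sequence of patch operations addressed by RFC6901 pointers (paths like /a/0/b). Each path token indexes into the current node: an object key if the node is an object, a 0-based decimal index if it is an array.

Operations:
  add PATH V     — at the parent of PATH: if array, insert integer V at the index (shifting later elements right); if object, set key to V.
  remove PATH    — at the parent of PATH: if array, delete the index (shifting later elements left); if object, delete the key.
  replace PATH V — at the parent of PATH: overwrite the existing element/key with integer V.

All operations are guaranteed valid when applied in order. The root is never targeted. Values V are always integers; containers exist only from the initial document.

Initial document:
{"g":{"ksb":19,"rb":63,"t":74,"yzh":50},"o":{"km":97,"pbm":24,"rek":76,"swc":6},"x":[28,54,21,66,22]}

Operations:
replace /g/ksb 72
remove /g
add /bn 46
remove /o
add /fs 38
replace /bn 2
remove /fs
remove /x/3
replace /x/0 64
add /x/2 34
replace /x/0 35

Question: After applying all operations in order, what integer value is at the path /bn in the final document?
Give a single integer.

After op 1 (replace /g/ksb 72): {"g":{"ksb":72,"rb":63,"t":74,"yzh":50},"o":{"km":97,"pbm":24,"rek":76,"swc":6},"x":[28,54,21,66,22]}
After op 2 (remove /g): {"o":{"km":97,"pbm":24,"rek":76,"swc":6},"x":[28,54,21,66,22]}
After op 3 (add /bn 46): {"bn":46,"o":{"km":97,"pbm":24,"rek":76,"swc":6},"x":[28,54,21,66,22]}
After op 4 (remove /o): {"bn":46,"x":[28,54,21,66,22]}
After op 5 (add /fs 38): {"bn":46,"fs":38,"x":[28,54,21,66,22]}
After op 6 (replace /bn 2): {"bn":2,"fs":38,"x":[28,54,21,66,22]}
After op 7 (remove /fs): {"bn":2,"x":[28,54,21,66,22]}
After op 8 (remove /x/3): {"bn":2,"x":[28,54,21,22]}
After op 9 (replace /x/0 64): {"bn":2,"x":[64,54,21,22]}
After op 10 (add /x/2 34): {"bn":2,"x":[64,54,34,21,22]}
After op 11 (replace /x/0 35): {"bn":2,"x":[35,54,34,21,22]}
Value at /bn: 2

Answer: 2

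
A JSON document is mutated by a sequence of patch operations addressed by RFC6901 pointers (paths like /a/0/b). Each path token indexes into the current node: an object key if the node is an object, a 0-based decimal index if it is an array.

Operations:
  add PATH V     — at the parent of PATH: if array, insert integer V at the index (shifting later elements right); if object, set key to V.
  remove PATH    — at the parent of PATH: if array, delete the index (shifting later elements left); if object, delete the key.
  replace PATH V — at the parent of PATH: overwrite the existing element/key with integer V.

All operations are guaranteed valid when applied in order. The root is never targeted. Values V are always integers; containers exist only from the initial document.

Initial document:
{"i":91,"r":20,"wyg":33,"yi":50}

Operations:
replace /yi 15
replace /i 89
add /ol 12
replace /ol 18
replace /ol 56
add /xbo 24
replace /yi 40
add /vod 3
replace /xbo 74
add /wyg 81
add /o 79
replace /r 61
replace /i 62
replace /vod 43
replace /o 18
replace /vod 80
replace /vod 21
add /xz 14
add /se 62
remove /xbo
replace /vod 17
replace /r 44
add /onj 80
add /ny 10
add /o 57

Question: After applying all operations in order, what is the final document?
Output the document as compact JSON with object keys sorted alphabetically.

Answer: {"i":62,"ny":10,"o":57,"ol":56,"onj":80,"r":44,"se":62,"vod":17,"wyg":81,"xz":14,"yi":40}

Derivation:
After op 1 (replace /yi 15): {"i":91,"r":20,"wyg":33,"yi":15}
After op 2 (replace /i 89): {"i":89,"r":20,"wyg":33,"yi":15}
After op 3 (add /ol 12): {"i":89,"ol":12,"r":20,"wyg":33,"yi":15}
After op 4 (replace /ol 18): {"i":89,"ol":18,"r":20,"wyg":33,"yi":15}
After op 5 (replace /ol 56): {"i":89,"ol":56,"r":20,"wyg":33,"yi":15}
After op 6 (add /xbo 24): {"i":89,"ol":56,"r":20,"wyg":33,"xbo":24,"yi":15}
After op 7 (replace /yi 40): {"i":89,"ol":56,"r":20,"wyg":33,"xbo":24,"yi":40}
After op 8 (add /vod 3): {"i":89,"ol":56,"r":20,"vod":3,"wyg":33,"xbo":24,"yi":40}
After op 9 (replace /xbo 74): {"i":89,"ol":56,"r":20,"vod":3,"wyg":33,"xbo":74,"yi":40}
After op 10 (add /wyg 81): {"i":89,"ol":56,"r":20,"vod":3,"wyg":81,"xbo":74,"yi":40}
After op 11 (add /o 79): {"i":89,"o":79,"ol":56,"r":20,"vod":3,"wyg":81,"xbo":74,"yi":40}
After op 12 (replace /r 61): {"i":89,"o":79,"ol":56,"r":61,"vod":3,"wyg":81,"xbo":74,"yi":40}
After op 13 (replace /i 62): {"i":62,"o":79,"ol":56,"r":61,"vod":3,"wyg":81,"xbo":74,"yi":40}
After op 14 (replace /vod 43): {"i":62,"o":79,"ol":56,"r":61,"vod":43,"wyg":81,"xbo":74,"yi":40}
After op 15 (replace /o 18): {"i":62,"o":18,"ol":56,"r":61,"vod":43,"wyg":81,"xbo":74,"yi":40}
After op 16 (replace /vod 80): {"i":62,"o":18,"ol":56,"r":61,"vod":80,"wyg":81,"xbo":74,"yi":40}
After op 17 (replace /vod 21): {"i":62,"o":18,"ol":56,"r":61,"vod":21,"wyg":81,"xbo":74,"yi":40}
After op 18 (add /xz 14): {"i":62,"o":18,"ol":56,"r":61,"vod":21,"wyg":81,"xbo":74,"xz":14,"yi":40}
After op 19 (add /se 62): {"i":62,"o":18,"ol":56,"r":61,"se":62,"vod":21,"wyg":81,"xbo":74,"xz":14,"yi":40}
After op 20 (remove /xbo): {"i":62,"o":18,"ol":56,"r":61,"se":62,"vod":21,"wyg":81,"xz":14,"yi":40}
After op 21 (replace /vod 17): {"i":62,"o":18,"ol":56,"r":61,"se":62,"vod":17,"wyg":81,"xz":14,"yi":40}
After op 22 (replace /r 44): {"i":62,"o":18,"ol":56,"r":44,"se":62,"vod":17,"wyg":81,"xz":14,"yi":40}
After op 23 (add /onj 80): {"i":62,"o":18,"ol":56,"onj":80,"r":44,"se":62,"vod":17,"wyg":81,"xz":14,"yi":40}
After op 24 (add /ny 10): {"i":62,"ny":10,"o":18,"ol":56,"onj":80,"r":44,"se":62,"vod":17,"wyg":81,"xz":14,"yi":40}
After op 25 (add /o 57): {"i":62,"ny":10,"o":57,"ol":56,"onj":80,"r":44,"se":62,"vod":17,"wyg":81,"xz":14,"yi":40}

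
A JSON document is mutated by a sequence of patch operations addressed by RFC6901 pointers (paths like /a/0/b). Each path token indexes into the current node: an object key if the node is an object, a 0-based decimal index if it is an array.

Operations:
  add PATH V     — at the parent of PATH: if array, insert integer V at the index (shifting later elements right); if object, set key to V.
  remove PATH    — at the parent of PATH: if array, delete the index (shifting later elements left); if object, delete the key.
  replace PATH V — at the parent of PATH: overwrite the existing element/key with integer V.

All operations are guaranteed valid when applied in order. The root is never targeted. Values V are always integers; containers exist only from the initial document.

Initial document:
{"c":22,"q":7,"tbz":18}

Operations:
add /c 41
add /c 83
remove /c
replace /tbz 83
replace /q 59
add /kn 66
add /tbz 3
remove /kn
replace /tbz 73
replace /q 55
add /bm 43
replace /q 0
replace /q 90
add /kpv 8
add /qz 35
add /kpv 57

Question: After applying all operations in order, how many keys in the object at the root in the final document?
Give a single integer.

Answer: 5

Derivation:
After op 1 (add /c 41): {"c":41,"q":7,"tbz":18}
After op 2 (add /c 83): {"c":83,"q":7,"tbz":18}
After op 3 (remove /c): {"q":7,"tbz":18}
After op 4 (replace /tbz 83): {"q":7,"tbz":83}
After op 5 (replace /q 59): {"q":59,"tbz":83}
After op 6 (add /kn 66): {"kn":66,"q":59,"tbz":83}
After op 7 (add /tbz 3): {"kn":66,"q":59,"tbz":3}
After op 8 (remove /kn): {"q":59,"tbz":3}
After op 9 (replace /tbz 73): {"q":59,"tbz":73}
After op 10 (replace /q 55): {"q":55,"tbz":73}
After op 11 (add /bm 43): {"bm":43,"q":55,"tbz":73}
After op 12 (replace /q 0): {"bm":43,"q":0,"tbz":73}
After op 13 (replace /q 90): {"bm":43,"q":90,"tbz":73}
After op 14 (add /kpv 8): {"bm":43,"kpv":8,"q":90,"tbz":73}
After op 15 (add /qz 35): {"bm":43,"kpv":8,"q":90,"qz":35,"tbz":73}
After op 16 (add /kpv 57): {"bm":43,"kpv":57,"q":90,"qz":35,"tbz":73}
Size at the root: 5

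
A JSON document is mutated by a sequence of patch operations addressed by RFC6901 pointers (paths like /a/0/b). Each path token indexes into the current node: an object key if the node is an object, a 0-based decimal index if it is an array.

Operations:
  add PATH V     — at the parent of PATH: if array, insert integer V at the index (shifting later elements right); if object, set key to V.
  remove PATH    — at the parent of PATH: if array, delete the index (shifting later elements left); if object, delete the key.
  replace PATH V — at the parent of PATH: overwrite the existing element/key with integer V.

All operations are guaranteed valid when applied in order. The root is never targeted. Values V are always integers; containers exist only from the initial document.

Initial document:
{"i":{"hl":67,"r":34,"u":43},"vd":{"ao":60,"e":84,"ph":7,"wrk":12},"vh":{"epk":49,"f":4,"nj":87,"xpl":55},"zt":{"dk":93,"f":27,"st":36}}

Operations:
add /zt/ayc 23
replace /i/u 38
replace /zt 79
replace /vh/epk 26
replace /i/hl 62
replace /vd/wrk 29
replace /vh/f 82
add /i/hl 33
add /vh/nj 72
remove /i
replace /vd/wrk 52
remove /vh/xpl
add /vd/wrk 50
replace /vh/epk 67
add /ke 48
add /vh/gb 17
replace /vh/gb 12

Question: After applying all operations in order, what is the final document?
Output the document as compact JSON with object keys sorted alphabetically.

After op 1 (add /zt/ayc 23): {"i":{"hl":67,"r":34,"u":43},"vd":{"ao":60,"e":84,"ph":7,"wrk":12},"vh":{"epk":49,"f":4,"nj":87,"xpl":55},"zt":{"ayc":23,"dk":93,"f":27,"st":36}}
After op 2 (replace /i/u 38): {"i":{"hl":67,"r":34,"u":38},"vd":{"ao":60,"e":84,"ph":7,"wrk":12},"vh":{"epk":49,"f":4,"nj":87,"xpl":55},"zt":{"ayc":23,"dk":93,"f":27,"st":36}}
After op 3 (replace /zt 79): {"i":{"hl":67,"r":34,"u":38},"vd":{"ao":60,"e":84,"ph":7,"wrk":12},"vh":{"epk":49,"f":4,"nj":87,"xpl":55},"zt":79}
After op 4 (replace /vh/epk 26): {"i":{"hl":67,"r":34,"u":38},"vd":{"ao":60,"e":84,"ph":7,"wrk":12},"vh":{"epk":26,"f":4,"nj":87,"xpl":55},"zt":79}
After op 5 (replace /i/hl 62): {"i":{"hl":62,"r":34,"u":38},"vd":{"ao":60,"e":84,"ph":7,"wrk":12},"vh":{"epk":26,"f":4,"nj":87,"xpl":55},"zt":79}
After op 6 (replace /vd/wrk 29): {"i":{"hl":62,"r":34,"u":38},"vd":{"ao":60,"e":84,"ph":7,"wrk":29},"vh":{"epk":26,"f":4,"nj":87,"xpl":55},"zt":79}
After op 7 (replace /vh/f 82): {"i":{"hl":62,"r":34,"u":38},"vd":{"ao":60,"e":84,"ph":7,"wrk":29},"vh":{"epk":26,"f":82,"nj":87,"xpl":55},"zt":79}
After op 8 (add /i/hl 33): {"i":{"hl":33,"r":34,"u":38},"vd":{"ao":60,"e":84,"ph":7,"wrk":29},"vh":{"epk":26,"f":82,"nj":87,"xpl":55},"zt":79}
After op 9 (add /vh/nj 72): {"i":{"hl":33,"r":34,"u":38},"vd":{"ao":60,"e":84,"ph":7,"wrk":29},"vh":{"epk":26,"f":82,"nj":72,"xpl":55},"zt":79}
After op 10 (remove /i): {"vd":{"ao":60,"e":84,"ph":7,"wrk":29},"vh":{"epk":26,"f":82,"nj":72,"xpl":55},"zt":79}
After op 11 (replace /vd/wrk 52): {"vd":{"ao":60,"e":84,"ph":7,"wrk":52},"vh":{"epk":26,"f":82,"nj":72,"xpl":55},"zt":79}
After op 12 (remove /vh/xpl): {"vd":{"ao":60,"e":84,"ph":7,"wrk":52},"vh":{"epk":26,"f":82,"nj":72},"zt":79}
After op 13 (add /vd/wrk 50): {"vd":{"ao":60,"e":84,"ph":7,"wrk":50},"vh":{"epk":26,"f":82,"nj":72},"zt":79}
After op 14 (replace /vh/epk 67): {"vd":{"ao":60,"e":84,"ph":7,"wrk":50},"vh":{"epk":67,"f":82,"nj":72},"zt":79}
After op 15 (add /ke 48): {"ke":48,"vd":{"ao":60,"e":84,"ph":7,"wrk":50},"vh":{"epk":67,"f":82,"nj":72},"zt":79}
After op 16 (add /vh/gb 17): {"ke":48,"vd":{"ao":60,"e":84,"ph":7,"wrk":50},"vh":{"epk":67,"f":82,"gb":17,"nj":72},"zt":79}
After op 17 (replace /vh/gb 12): {"ke":48,"vd":{"ao":60,"e":84,"ph":7,"wrk":50},"vh":{"epk":67,"f":82,"gb":12,"nj":72},"zt":79}

Answer: {"ke":48,"vd":{"ao":60,"e":84,"ph":7,"wrk":50},"vh":{"epk":67,"f":82,"gb":12,"nj":72},"zt":79}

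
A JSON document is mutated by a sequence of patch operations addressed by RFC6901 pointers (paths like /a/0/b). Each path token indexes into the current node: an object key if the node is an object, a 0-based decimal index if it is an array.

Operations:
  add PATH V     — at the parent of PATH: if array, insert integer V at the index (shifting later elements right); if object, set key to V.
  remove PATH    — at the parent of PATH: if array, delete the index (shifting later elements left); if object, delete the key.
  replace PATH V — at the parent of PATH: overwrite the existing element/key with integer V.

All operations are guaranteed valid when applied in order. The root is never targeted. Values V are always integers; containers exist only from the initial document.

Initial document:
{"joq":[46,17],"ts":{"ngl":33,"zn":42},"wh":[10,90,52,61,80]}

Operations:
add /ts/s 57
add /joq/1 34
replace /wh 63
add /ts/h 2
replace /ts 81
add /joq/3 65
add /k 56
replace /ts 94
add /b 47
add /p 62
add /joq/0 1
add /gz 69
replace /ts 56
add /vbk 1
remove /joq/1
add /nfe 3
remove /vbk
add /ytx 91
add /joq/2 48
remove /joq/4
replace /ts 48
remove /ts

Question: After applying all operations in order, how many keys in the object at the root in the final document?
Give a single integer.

After op 1 (add /ts/s 57): {"joq":[46,17],"ts":{"ngl":33,"s":57,"zn":42},"wh":[10,90,52,61,80]}
After op 2 (add /joq/1 34): {"joq":[46,34,17],"ts":{"ngl":33,"s":57,"zn":42},"wh":[10,90,52,61,80]}
After op 3 (replace /wh 63): {"joq":[46,34,17],"ts":{"ngl":33,"s":57,"zn":42},"wh":63}
After op 4 (add /ts/h 2): {"joq":[46,34,17],"ts":{"h":2,"ngl":33,"s":57,"zn":42},"wh":63}
After op 5 (replace /ts 81): {"joq":[46,34,17],"ts":81,"wh":63}
After op 6 (add /joq/3 65): {"joq":[46,34,17,65],"ts":81,"wh":63}
After op 7 (add /k 56): {"joq":[46,34,17,65],"k":56,"ts":81,"wh":63}
After op 8 (replace /ts 94): {"joq":[46,34,17,65],"k":56,"ts":94,"wh":63}
After op 9 (add /b 47): {"b":47,"joq":[46,34,17,65],"k":56,"ts":94,"wh":63}
After op 10 (add /p 62): {"b":47,"joq":[46,34,17,65],"k":56,"p":62,"ts":94,"wh":63}
After op 11 (add /joq/0 1): {"b":47,"joq":[1,46,34,17,65],"k":56,"p":62,"ts":94,"wh":63}
After op 12 (add /gz 69): {"b":47,"gz":69,"joq":[1,46,34,17,65],"k":56,"p":62,"ts":94,"wh":63}
After op 13 (replace /ts 56): {"b":47,"gz":69,"joq":[1,46,34,17,65],"k":56,"p":62,"ts":56,"wh":63}
After op 14 (add /vbk 1): {"b":47,"gz":69,"joq":[1,46,34,17,65],"k":56,"p":62,"ts":56,"vbk":1,"wh":63}
After op 15 (remove /joq/1): {"b":47,"gz":69,"joq":[1,34,17,65],"k":56,"p":62,"ts":56,"vbk":1,"wh":63}
After op 16 (add /nfe 3): {"b":47,"gz":69,"joq":[1,34,17,65],"k":56,"nfe":3,"p":62,"ts":56,"vbk":1,"wh":63}
After op 17 (remove /vbk): {"b":47,"gz":69,"joq":[1,34,17,65],"k":56,"nfe":3,"p":62,"ts":56,"wh":63}
After op 18 (add /ytx 91): {"b":47,"gz":69,"joq":[1,34,17,65],"k":56,"nfe":3,"p":62,"ts":56,"wh":63,"ytx":91}
After op 19 (add /joq/2 48): {"b":47,"gz":69,"joq":[1,34,48,17,65],"k":56,"nfe":3,"p":62,"ts":56,"wh":63,"ytx":91}
After op 20 (remove /joq/4): {"b":47,"gz":69,"joq":[1,34,48,17],"k":56,"nfe":3,"p":62,"ts":56,"wh":63,"ytx":91}
After op 21 (replace /ts 48): {"b":47,"gz":69,"joq":[1,34,48,17],"k":56,"nfe":3,"p":62,"ts":48,"wh":63,"ytx":91}
After op 22 (remove /ts): {"b":47,"gz":69,"joq":[1,34,48,17],"k":56,"nfe":3,"p":62,"wh":63,"ytx":91}
Size at the root: 8

Answer: 8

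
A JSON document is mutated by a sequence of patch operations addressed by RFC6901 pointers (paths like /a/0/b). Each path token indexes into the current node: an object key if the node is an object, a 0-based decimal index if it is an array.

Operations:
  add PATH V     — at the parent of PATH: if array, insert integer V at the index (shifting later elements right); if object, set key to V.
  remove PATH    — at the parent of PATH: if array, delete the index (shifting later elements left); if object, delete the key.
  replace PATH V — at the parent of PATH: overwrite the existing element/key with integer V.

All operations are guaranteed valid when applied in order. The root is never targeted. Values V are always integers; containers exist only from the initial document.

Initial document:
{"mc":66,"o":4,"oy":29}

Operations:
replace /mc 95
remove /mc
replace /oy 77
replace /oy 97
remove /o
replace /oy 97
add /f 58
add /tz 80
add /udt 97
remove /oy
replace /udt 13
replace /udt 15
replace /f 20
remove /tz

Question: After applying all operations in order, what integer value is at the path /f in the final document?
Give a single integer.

After op 1 (replace /mc 95): {"mc":95,"o":4,"oy":29}
After op 2 (remove /mc): {"o":4,"oy":29}
After op 3 (replace /oy 77): {"o":4,"oy":77}
After op 4 (replace /oy 97): {"o":4,"oy":97}
After op 5 (remove /o): {"oy":97}
After op 6 (replace /oy 97): {"oy":97}
After op 7 (add /f 58): {"f":58,"oy":97}
After op 8 (add /tz 80): {"f":58,"oy":97,"tz":80}
After op 9 (add /udt 97): {"f":58,"oy":97,"tz":80,"udt":97}
After op 10 (remove /oy): {"f":58,"tz":80,"udt":97}
After op 11 (replace /udt 13): {"f":58,"tz":80,"udt":13}
After op 12 (replace /udt 15): {"f":58,"tz":80,"udt":15}
After op 13 (replace /f 20): {"f":20,"tz":80,"udt":15}
After op 14 (remove /tz): {"f":20,"udt":15}
Value at /f: 20

Answer: 20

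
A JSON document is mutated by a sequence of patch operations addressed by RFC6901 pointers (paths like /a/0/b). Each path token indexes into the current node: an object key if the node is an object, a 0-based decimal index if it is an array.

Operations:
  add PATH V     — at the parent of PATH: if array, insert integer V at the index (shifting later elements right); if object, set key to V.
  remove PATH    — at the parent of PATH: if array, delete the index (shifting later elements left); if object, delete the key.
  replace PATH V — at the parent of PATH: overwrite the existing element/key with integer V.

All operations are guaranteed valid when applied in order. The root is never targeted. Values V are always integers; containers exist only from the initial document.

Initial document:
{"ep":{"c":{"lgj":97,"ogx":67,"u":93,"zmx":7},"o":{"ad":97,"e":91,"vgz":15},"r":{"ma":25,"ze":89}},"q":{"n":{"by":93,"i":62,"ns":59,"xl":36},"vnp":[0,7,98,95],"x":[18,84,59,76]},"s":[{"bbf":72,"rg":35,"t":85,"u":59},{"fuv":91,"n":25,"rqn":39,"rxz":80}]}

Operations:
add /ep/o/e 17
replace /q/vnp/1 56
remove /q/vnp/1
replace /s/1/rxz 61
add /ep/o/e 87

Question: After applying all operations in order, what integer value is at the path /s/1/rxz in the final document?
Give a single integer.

Answer: 61

Derivation:
After op 1 (add /ep/o/e 17): {"ep":{"c":{"lgj":97,"ogx":67,"u":93,"zmx":7},"o":{"ad":97,"e":17,"vgz":15},"r":{"ma":25,"ze":89}},"q":{"n":{"by":93,"i":62,"ns":59,"xl":36},"vnp":[0,7,98,95],"x":[18,84,59,76]},"s":[{"bbf":72,"rg":35,"t":85,"u":59},{"fuv":91,"n":25,"rqn":39,"rxz":80}]}
After op 2 (replace /q/vnp/1 56): {"ep":{"c":{"lgj":97,"ogx":67,"u":93,"zmx":7},"o":{"ad":97,"e":17,"vgz":15},"r":{"ma":25,"ze":89}},"q":{"n":{"by":93,"i":62,"ns":59,"xl":36},"vnp":[0,56,98,95],"x":[18,84,59,76]},"s":[{"bbf":72,"rg":35,"t":85,"u":59},{"fuv":91,"n":25,"rqn":39,"rxz":80}]}
After op 3 (remove /q/vnp/1): {"ep":{"c":{"lgj":97,"ogx":67,"u":93,"zmx":7},"o":{"ad":97,"e":17,"vgz":15},"r":{"ma":25,"ze":89}},"q":{"n":{"by":93,"i":62,"ns":59,"xl":36},"vnp":[0,98,95],"x":[18,84,59,76]},"s":[{"bbf":72,"rg":35,"t":85,"u":59},{"fuv":91,"n":25,"rqn":39,"rxz":80}]}
After op 4 (replace /s/1/rxz 61): {"ep":{"c":{"lgj":97,"ogx":67,"u":93,"zmx":7},"o":{"ad":97,"e":17,"vgz":15},"r":{"ma":25,"ze":89}},"q":{"n":{"by":93,"i":62,"ns":59,"xl":36},"vnp":[0,98,95],"x":[18,84,59,76]},"s":[{"bbf":72,"rg":35,"t":85,"u":59},{"fuv":91,"n":25,"rqn":39,"rxz":61}]}
After op 5 (add /ep/o/e 87): {"ep":{"c":{"lgj":97,"ogx":67,"u":93,"zmx":7},"o":{"ad":97,"e":87,"vgz":15},"r":{"ma":25,"ze":89}},"q":{"n":{"by":93,"i":62,"ns":59,"xl":36},"vnp":[0,98,95],"x":[18,84,59,76]},"s":[{"bbf":72,"rg":35,"t":85,"u":59},{"fuv":91,"n":25,"rqn":39,"rxz":61}]}
Value at /s/1/rxz: 61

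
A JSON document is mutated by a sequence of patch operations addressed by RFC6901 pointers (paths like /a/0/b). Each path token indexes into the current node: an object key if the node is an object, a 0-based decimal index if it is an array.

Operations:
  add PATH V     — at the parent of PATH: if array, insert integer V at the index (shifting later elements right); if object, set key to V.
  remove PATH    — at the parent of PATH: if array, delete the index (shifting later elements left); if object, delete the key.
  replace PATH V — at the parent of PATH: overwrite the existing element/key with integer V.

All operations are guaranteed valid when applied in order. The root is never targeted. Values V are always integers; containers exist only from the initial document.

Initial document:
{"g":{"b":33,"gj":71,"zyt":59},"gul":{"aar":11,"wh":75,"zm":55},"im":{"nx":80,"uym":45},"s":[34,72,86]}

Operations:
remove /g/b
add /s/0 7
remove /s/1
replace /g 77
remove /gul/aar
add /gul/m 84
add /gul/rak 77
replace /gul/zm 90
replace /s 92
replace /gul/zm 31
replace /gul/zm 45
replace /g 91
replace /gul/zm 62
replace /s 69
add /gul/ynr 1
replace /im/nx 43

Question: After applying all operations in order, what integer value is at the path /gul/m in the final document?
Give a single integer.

Answer: 84

Derivation:
After op 1 (remove /g/b): {"g":{"gj":71,"zyt":59},"gul":{"aar":11,"wh":75,"zm":55},"im":{"nx":80,"uym":45},"s":[34,72,86]}
After op 2 (add /s/0 7): {"g":{"gj":71,"zyt":59},"gul":{"aar":11,"wh":75,"zm":55},"im":{"nx":80,"uym":45},"s":[7,34,72,86]}
After op 3 (remove /s/1): {"g":{"gj":71,"zyt":59},"gul":{"aar":11,"wh":75,"zm":55},"im":{"nx":80,"uym":45},"s":[7,72,86]}
After op 4 (replace /g 77): {"g":77,"gul":{"aar":11,"wh":75,"zm":55},"im":{"nx":80,"uym":45},"s":[7,72,86]}
After op 5 (remove /gul/aar): {"g":77,"gul":{"wh":75,"zm":55},"im":{"nx":80,"uym":45},"s":[7,72,86]}
After op 6 (add /gul/m 84): {"g":77,"gul":{"m":84,"wh":75,"zm":55},"im":{"nx":80,"uym":45},"s":[7,72,86]}
After op 7 (add /gul/rak 77): {"g":77,"gul":{"m":84,"rak":77,"wh":75,"zm":55},"im":{"nx":80,"uym":45},"s":[7,72,86]}
After op 8 (replace /gul/zm 90): {"g":77,"gul":{"m":84,"rak":77,"wh":75,"zm":90},"im":{"nx":80,"uym":45},"s":[7,72,86]}
After op 9 (replace /s 92): {"g":77,"gul":{"m":84,"rak":77,"wh":75,"zm":90},"im":{"nx":80,"uym":45},"s":92}
After op 10 (replace /gul/zm 31): {"g":77,"gul":{"m":84,"rak":77,"wh":75,"zm":31},"im":{"nx":80,"uym":45},"s":92}
After op 11 (replace /gul/zm 45): {"g":77,"gul":{"m":84,"rak":77,"wh":75,"zm":45},"im":{"nx":80,"uym":45},"s":92}
After op 12 (replace /g 91): {"g":91,"gul":{"m":84,"rak":77,"wh":75,"zm":45},"im":{"nx":80,"uym":45},"s":92}
After op 13 (replace /gul/zm 62): {"g":91,"gul":{"m":84,"rak":77,"wh":75,"zm":62},"im":{"nx":80,"uym":45},"s":92}
After op 14 (replace /s 69): {"g":91,"gul":{"m":84,"rak":77,"wh":75,"zm":62},"im":{"nx":80,"uym":45},"s":69}
After op 15 (add /gul/ynr 1): {"g":91,"gul":{"m":84,"rak":77,"wh":75,"ynr":1,"zm":62},"im":{"nx":80,"uym":45},"s":69}
After op 16 (replace /im/nx 43): {"g":91,"gul":{"m":84,"rak":77,"wh":75,"ynr":1,"zm":62},"im":{"nx":43,"uym":45},"s":69}
Value at /gul/m: 84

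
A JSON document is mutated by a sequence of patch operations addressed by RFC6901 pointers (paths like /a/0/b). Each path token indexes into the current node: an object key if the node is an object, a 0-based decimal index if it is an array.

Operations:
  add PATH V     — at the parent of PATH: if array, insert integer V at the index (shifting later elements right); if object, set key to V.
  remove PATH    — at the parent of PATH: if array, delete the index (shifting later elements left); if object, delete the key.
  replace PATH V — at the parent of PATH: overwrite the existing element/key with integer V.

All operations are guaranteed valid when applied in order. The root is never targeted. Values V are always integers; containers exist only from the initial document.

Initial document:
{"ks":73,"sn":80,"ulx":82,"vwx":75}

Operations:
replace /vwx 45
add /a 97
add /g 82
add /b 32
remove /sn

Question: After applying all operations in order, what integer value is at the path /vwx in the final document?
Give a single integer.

Answer: 45

Derivation:
After op 1 (replace /vwx 45): {"ks":73,"sn":80,"ulx":82,"vwx":45}
After op 2 (add /a 97): {"a":97,"ks":73,"sn":80,"ulx":82,"vwx":45}
After op 3 (add /g 82): {"a":97,"g":82,"ks":73,"sn":80,"ulx":82,"vwx":45}
After op 4 (add /b 32): {"a":97,"b":32,"g":82,"ks":73,"sn":80,"ulx":82,"vwx":45}
After op 5 (remove /sn): {"a":97,"b":32,"g":82,"ks":73,"ulx":82,"vwx":45}
Value at /vwx: 45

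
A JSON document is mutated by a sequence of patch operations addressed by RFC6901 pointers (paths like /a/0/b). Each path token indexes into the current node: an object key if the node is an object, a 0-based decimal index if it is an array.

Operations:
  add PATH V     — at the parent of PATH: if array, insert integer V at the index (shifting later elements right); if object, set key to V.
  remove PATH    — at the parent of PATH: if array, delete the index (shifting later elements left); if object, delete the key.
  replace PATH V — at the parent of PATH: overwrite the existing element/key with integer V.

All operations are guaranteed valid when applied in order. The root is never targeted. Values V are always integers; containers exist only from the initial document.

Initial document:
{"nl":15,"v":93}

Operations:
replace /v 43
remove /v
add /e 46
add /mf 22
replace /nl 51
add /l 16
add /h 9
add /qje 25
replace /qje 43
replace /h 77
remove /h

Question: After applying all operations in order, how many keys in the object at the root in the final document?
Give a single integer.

Answer: 5

Derivation:
After op 1 (replace /v 43): {"nl":15,"v":43}
After op 2 (remove /v): {"nl":15}
After op 3 (add /e 46): {"e":46,"nl":15}
After op 4 (add /mf 22): {"e":46,"mf":22,"nl":15}
After op 5 (replace /nl 51): {"e":46,"mf":22,"nl":51}
After op 6 (add /l 16): {"e":46,"l":16,"mf":22,"nl":51}
After op 7 (add /h 9): {"e":46,"h":9,"l":16,"mf":22,"nl":51}
After op 8 (add /qje 25): {"e":46,"h":9,"l":16,"mf":22,"nl":51,"qje":25}
After op 9 (replace /qje 43): {"e":46,"h":9,"l":16,"mf":22,"nl":51,"qje":43}
After op 10 (replace /h 77): {"e":46,"h":77,"l":16,"mf":22,"nl":51,"qje":43}
After op 11 (remove /h): {"e":46,"l":16,"mf":22,"nl":51,"qje":43}
Size at the root: 5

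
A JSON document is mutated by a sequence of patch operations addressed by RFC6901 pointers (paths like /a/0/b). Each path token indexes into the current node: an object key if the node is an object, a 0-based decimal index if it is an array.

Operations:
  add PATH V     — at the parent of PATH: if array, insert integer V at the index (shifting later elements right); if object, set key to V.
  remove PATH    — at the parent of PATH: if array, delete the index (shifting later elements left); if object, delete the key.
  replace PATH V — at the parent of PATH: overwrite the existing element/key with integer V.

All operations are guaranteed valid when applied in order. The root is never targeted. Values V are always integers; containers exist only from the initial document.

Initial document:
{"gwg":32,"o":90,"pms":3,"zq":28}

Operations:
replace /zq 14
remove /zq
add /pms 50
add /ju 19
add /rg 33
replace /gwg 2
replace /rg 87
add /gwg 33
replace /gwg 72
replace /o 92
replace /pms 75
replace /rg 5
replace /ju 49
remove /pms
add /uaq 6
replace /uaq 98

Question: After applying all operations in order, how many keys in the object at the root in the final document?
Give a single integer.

Answer: 5

Derivation:
After op 1 (replace /zq 14): {"gwg":32,"o":90,"pms":3,"zq":14}
After op 2 (remove /zq): {"gwg":32,"o":90,"pms":3}
After op 3 (add /pms 50): {"gwg":32,"o":90,"pms":50}
After op 4 (add /ju 19): {"gwg":32,"ju":19,"o":90,"pms":50}
After op 5 (add /rg 33): {"gwg":32,"ju":19,"o":90,"pms":50,"rg":33}
After op 6 (replace /gwg 2): {"gwg":2,"ju":19,"o":90,"pms":50,"rg":33}
After op 7 (replace /rg 87): {"gwg":2,"ju":19,"o":90,"pms":50,"rg":87}
After op 8 (add /gwg 33): {"gwg":33,"ju":19,"o":90,"pms":50,"rg":87}
After op 9 (replace /gwg 72): {"gwg":72,"ju":19,"o":90,"pms":50,"rg":87}
After op 10 (replace /o 92): {"gwg":72,"ju":19,"o":92,"pms":50,"rg":87}
After op 11 (replace /pms 75): {"gwg":72,"ju":19,"o":92,"pms":75,"rg":87}
After op 12 (replace /rg 5): {"gwg":72,"ju":19,"o":92,"pms":75,"rg":5}
After op 13 (replace /ju 49): {"gwg":72,"ju":49,"o":92,"pms":75,"rg":5}
After op 14 (remove /pms): {"gwg":72,"ju":49,"o":92,"rg":5}
After op 15 (add /uaq 6): {"gwg":72,"ju":49,"o":92,"rg":5,"uaq":6}
After op 16 (replace /uaq 98): {"gwg":72,"ju":49,"o":92,"rg":5,"uaq":98}
Size at the root: 5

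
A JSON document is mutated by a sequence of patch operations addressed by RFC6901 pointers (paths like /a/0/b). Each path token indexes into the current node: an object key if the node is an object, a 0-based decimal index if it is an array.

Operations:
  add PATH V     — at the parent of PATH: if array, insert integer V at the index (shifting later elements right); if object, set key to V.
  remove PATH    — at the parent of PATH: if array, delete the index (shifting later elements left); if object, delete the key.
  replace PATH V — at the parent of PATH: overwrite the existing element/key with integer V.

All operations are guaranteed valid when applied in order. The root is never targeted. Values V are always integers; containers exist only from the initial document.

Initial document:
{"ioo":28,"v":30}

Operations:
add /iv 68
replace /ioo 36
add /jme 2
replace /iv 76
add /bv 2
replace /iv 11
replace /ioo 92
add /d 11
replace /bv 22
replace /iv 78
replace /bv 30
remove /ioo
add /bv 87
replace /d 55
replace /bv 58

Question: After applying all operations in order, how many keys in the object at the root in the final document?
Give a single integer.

After op 1 (add /iv 68): {"ioo":28,"iv":68,"v":30}
After op 2 (replace /ioo 36): {"ioo":36,"iv":68,"v":30}
After op 3 (add /jme 2): {"ioo":36,"iv":68,"jme":2,"v":30}
After op 4 (replace /iv 76): {"ioo":36,"iv":76,"jme":2,"v":30}
After op 5 (add /bv 2): {"bv":2,"ioo":36,"iv":76,"jme":2,"v":30}
After op 6 (replace /iv 11): {"bv":2,"ioo":36,"iv":11,"jme":2,"v":30}
After op 7 (replace /ioo 92): {"bv":2,"ioo":92,"iv":11,"jme":2,"v":30}
After op 8 (add /d 11): {"bv":2,"d":11,"ioo":92,"iv":11,"jme":2,"v":30}
After op 9 (replace /bv 22): {"bv":22,"d":11,"ioo":92,"iv":11,"jme":2,"v":30}
After op 10 (replace /iv 78): {"bv":22,"d":11,"ioo":92,"iv":78,"jme":2,"v":30}
After op 11 (replace /bv 30): {"bv":30,"d":11,"ioo":92,"iv":78,"jme":2,"v":30}
After op 12 (remove /ioo): {"bv":30,"d":11,"iv":78,"jme":2,"v":30}
After op 13 (add /bv 87): {"bv":87,"d":11,"iv":78,"jme":2,"v":30}
After op 14 (replace /d 55): {"bv":87,"d":55,"iv":78,"jme":2,"v":30}
After op 15 (replace /bv 58): {"bv":58,"d":55,"iv":78,"jme":2,"v":30}
Size at the root: 5

Answer: 5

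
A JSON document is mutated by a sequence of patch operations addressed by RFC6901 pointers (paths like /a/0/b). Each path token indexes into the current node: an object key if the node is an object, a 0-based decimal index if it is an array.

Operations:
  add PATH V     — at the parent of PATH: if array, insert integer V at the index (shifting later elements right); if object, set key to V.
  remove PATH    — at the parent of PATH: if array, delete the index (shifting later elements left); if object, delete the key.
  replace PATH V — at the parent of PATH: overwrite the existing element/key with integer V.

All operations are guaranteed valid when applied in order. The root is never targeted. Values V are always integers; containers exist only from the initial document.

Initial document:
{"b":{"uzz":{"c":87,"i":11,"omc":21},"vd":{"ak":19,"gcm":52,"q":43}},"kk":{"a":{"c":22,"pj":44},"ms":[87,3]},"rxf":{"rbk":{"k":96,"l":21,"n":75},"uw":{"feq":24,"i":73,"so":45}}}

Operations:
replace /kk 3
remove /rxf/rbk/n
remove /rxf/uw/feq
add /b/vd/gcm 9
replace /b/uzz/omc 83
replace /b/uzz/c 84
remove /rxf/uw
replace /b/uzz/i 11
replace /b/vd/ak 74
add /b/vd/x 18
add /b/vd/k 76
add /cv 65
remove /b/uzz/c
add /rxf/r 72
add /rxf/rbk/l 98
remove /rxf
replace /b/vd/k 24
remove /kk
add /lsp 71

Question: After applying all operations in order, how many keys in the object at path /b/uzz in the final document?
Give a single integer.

Answer: 2

Derivation:
After op 1 (replace /kk 3): {"b":{"uzz":{"c":87,"i":11,"omc":21},"vd":{"ak":19,"gcm":52,"q":43}},"kk":3,"rxf":{"rbk":{"k":96,"l":21,"n":75},"uw":{"feq":24,"i":73,"so":45}}}
After op 2 (remove /rxf/rbk/n): {"b":{"uzz":{"c":87,"i":11,"omc":21},"vd":{"ak":19,"gcm":52,"q":43}},"kk":3,"rxf":{"rbk":{"k":96,"l":21},"uw":{"feq":24,"i":73,"so":45}}}
After op 3 (remove /rxf/uw/feq): {"b":{"uzz":{"c":87,"i":11,"omc":21},"vd":{"ak":19,"gcm":52,"q":43}},"kk":3,"rxf":{"rbk":{"k":96,"l":21},"uw":{"i":73,"so":45}}}
After op 4 (add /b/vd/gcm 9): {"b":{"uzz":{"c":87,"i":11,"omc":21},"vd":{"ak":19,"gcm":9,"q":43}},"kk":3,"rxf":{"rbk":{"k":96,"l":21},"uw":{"i":73,"so":45}}}
After op 5 (replace /b/uzz/omc 83): {"b":{"uzz":{"c":87,"i":11,"omc":83},"vd":{"ak":19,"gcm":9,"q":43}},"kk":3,"rxf":{"rbk":{"k":96,"l":21},"uw":{"i":73,"so":45}}}
After op 6 (replace /b/uzz/c 84): {"b":{"uzz":{"c":84,"i":11,"omc":83},"vd":{"ak":19,"gcm":9,"q":43}},"kk":3,"rxf":{"rbk":{"k":96,"l":21},"uw":{"i":73,"so":45}}}
After op 7 (remove /rxf/uw): {"b":{"uzz":{"c":84,"i":11,"omc":83},"vd":{"ak":19,"gcm":9,"q":43}},"kk":3,"rxf":{"rbk":{"k":96,"l":21}}}
After op 8 (replace /b/uzz/i 11): {"b":{"uzz":{"c":84,"i":11,"omc":83},"vd":{"ak":19,"gcm":9,"q":43}},"kk":3,"rxf":{"rbk":{"k":96,"l":21}}}
After op 9 (replace /b/vd/ak 74): {"b":{"uzz":{"c":84,"i":11,"omc":83},"vd":{"ak":74,"gcm":9,"q":43}},"kk":3,"rxf":{"rbk":{"k":96,"l":21}}}
After op 10 (add /b/vd/x 18): {"b":{"uzz":{"c":84,"i":11,"omc":83},"vd":{"ak":74,"gcm":9,"q":43,"x":18}},"kk":3,"rxf":{"rbk":{"k":96,"l":21}}}
After op 11 (add /b/vd/k 76): {"b":{"uzz":{"c":84,"i":11,"omc":83},"vd":{"ak":74,"gcm":9,"k":76,"q":43,"x":18}},"kk":3,"rxf":{"rbk":{"k":96,"l":21}}}
After op 12 (add /cv 65): {"b":{"uzz":{"c":84,"i":11,"omc":83},"vd":{"ak":74,"gcm":9,"k":76,"q":43,"x":18}},"cv":65,"kk":3,"rxf":{"rbk":{"k":96,"l":21}}}
After op 13 (remove /b/uzz/c): {"b":{"uzz":{"i":11,"omc":83},"vd":{"ak":74,"gcm":9,"k":76,"q":43,"x":18}},"cv":65,"kk":3,"rxf":{"rbk":{"k":96,"l":21}}}
After op 14 (add /rxf/r 72): {"b":{"uzz":{"i":11,"omc":83},"vd":{"ak":74,"gcm":9,"k":76,"q":43,"x":18}},"cv":65,"kk":3,"rxf":{"r":72,"rbk":{"k":96,"l":21}}}
After op 15 (add /rxf/rbk/l 98): {"b":{"uzz":{"i":11,"omc":83},"vd":{"ak":74,"gcm":9,"k":76,"q":43,"x":18}},"cv":65,"kk":3,"rxf":{"r":72,"rbk":{"k":96,"l":98}}}
After op 16 (remove /rxf): {"b":{"uzz":{"i":11,"omc":83},"vd":{"ak":74,"gcm":9,"k":76,"q":43,"x":18}},"cv":65,"kk":3}
After op 17 (replace /b/vd/k 24): {"b":{"uzz":{"i":11,"omc":83},"vd":{"ak":74,"gcm":9,"k":24,"q":43,"x":18}},"cv":65,"kk":3}
After op 18 (remove /kk): {"b":{"uzz":{"i":11,"omc":83},"vd":{"ak":74,"gcm":9,"k":24,"q":43,"x":18}},"cv":65}
After op 19 (add /lsp 71): {"b":{"uzz":{"i":11,"omc":83},"vd":{"ak":74,"gcm":9,"k":24,"q":43,"x":18}},"cv":65,"lsp":71}
Size at path /b/uzz: 2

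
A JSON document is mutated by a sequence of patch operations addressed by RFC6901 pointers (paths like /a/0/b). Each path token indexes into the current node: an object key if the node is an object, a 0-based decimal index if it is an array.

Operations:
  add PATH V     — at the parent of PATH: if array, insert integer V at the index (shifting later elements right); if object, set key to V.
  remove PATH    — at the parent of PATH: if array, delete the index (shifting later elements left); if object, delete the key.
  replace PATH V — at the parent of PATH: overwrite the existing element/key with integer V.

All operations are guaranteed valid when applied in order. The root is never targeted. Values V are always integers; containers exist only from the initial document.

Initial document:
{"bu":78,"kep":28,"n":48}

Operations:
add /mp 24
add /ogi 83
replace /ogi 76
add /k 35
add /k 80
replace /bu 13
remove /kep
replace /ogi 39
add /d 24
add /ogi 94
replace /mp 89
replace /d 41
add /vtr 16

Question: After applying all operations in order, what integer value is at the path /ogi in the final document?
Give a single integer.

Answer: 94

Derivation:
After op 1 (add /mp 24): {"bu":78,"kep":28,"mp":24,"n":48}
After op 2 (add /ogi 83): {"bu":78,"kep":28,"mp":24,"n":48,"ogi":83}
After op 3 (replace /ogi 76): {"bu":78,"kep":28,"mp":24,"n":48,"ogi":76}
After op 4 (add /k 35): {"bu":78,"k":35,"kep":28,"mp":24,"n":48,"ogi":76}
After op 5 (add /k 80): {"bu":78,"k":80,"kep":28,"mp":24,"n":48,"ogi":76}
After op 6 (replace /bu 13): {"bu":13,"k":80,"kep":28,"mp":24,"n":48,"ogi":76}
After op 7 (remove /kep): {"bu":13,"k":80,"mp":24,"n":48,"ogi":76}
After op 8 (replace /ogi 39): {"bu":13,"k":80,"mp":24,"n":48,"ogi":39}
After op 9 (add /d 24): {"bu":13,"d":24,"k":80,"mp":24,"n":48,"ogi":39}
After op 10 (add /ogi 94): {"bu":13,"d":24,"k":80,"mp":24,"n":48,"ogi":94}
After op 11 (replace /mp 89): {"bu":13,"d":24,"k":80,"mp":89,"n":48,"ogi":94}
After op 12 (replace /d 41): {"bu":13,"d":41,"k":80,"mp":89,"n":48,"ogi":94}
After op 13 (add /vtr 16): {"bu":13,"d":41,"k":80,"mp":89,"n":48,"ogi":94,"vtr":16}
Value at /ogi: 94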